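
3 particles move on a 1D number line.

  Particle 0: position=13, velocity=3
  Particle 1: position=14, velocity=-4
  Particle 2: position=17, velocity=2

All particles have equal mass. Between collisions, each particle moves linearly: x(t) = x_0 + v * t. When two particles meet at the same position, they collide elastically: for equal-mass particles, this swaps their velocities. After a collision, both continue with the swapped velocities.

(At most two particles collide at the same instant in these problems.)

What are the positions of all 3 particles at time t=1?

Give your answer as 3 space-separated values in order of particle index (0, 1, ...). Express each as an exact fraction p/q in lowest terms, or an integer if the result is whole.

Collision at t=1/7: particles 0 and 1 swap velocities; positions: p0=94/7 p1=94/7 p2=121/7; velocities now: v0=-4 v1=3 v2=2
Advance to t=1 (no further collisions before then); velocities: v0=-4 v1=3 v2=2; positions = 10 16 19

Answer: 10 16 19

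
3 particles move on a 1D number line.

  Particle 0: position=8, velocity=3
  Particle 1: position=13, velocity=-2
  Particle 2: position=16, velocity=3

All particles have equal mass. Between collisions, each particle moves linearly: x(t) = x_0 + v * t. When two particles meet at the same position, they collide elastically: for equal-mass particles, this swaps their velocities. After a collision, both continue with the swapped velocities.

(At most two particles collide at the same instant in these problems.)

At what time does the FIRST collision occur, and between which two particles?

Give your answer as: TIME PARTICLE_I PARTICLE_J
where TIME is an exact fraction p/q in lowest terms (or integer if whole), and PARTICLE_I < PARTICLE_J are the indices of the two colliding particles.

Answer: 1 0 1

Derivation:
Pair (0,1): pos 8,13 vel 3,-2 -> gap=5, closing at 5/unit, collide at t=1
Pair (1,2): pos 13,16 vel -2,3 -> not approaching (rel speed -5 <= 0)
Earliest collision: t=1 between 0 and 1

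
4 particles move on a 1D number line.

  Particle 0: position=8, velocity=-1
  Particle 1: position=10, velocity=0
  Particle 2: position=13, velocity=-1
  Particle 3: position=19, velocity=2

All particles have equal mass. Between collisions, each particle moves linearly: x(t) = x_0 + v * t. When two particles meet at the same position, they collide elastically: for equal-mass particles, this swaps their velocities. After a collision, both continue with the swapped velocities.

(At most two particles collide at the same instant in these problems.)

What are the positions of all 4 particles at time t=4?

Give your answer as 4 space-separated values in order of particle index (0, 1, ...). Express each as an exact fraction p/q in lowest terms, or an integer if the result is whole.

Answer: 4 9 10 27

Derivation:
Collision at t=3: particles 1 and 2 swap velocities; positions: p0=5 p1=10 p2=10 p3=25; velocities now: v0=-1 v1=-1 v2=0 v3=2
Advance to t=4 (no further collisions before then); velocities: v0=-1 v1=-1 v2=0 v3=2; positions = 4 9 10 27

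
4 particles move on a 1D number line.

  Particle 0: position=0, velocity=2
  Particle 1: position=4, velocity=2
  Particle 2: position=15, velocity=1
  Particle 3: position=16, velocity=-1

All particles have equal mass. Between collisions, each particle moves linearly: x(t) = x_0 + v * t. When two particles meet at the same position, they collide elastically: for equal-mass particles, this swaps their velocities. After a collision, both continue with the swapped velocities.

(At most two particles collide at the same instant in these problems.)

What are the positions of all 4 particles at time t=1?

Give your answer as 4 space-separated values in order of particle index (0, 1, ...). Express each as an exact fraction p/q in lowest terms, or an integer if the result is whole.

Collision at t=1/2: particles 2 and 3 swap velocities; positions: p0=1 p1=5 p2=31/2 p3=31/2; velocities now: v0=2 v1=2 v2=-1 v3=1
Advance to t=1 (no further collisions before then); velocities: v0=2 v1=2 v2=-1 v3=1; positions = 2 6 15 16

Answer: 2 6 15 16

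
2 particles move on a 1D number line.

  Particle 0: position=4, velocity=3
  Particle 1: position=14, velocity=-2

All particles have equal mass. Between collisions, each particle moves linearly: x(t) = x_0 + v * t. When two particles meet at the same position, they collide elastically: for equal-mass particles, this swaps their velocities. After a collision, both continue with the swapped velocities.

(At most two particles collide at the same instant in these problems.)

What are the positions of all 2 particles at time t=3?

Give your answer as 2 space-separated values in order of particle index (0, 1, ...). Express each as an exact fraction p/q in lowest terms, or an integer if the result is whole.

Answer: 8 13

Derivation:
Collision at t=2: particles 0 and 1 swap velocities; positions: p0=10 p1=10; velocities now: v0=-2 v1=3
Advance to t=3 (no further collisions before then); velocities: v0=-2 v1=3; positions = 8 13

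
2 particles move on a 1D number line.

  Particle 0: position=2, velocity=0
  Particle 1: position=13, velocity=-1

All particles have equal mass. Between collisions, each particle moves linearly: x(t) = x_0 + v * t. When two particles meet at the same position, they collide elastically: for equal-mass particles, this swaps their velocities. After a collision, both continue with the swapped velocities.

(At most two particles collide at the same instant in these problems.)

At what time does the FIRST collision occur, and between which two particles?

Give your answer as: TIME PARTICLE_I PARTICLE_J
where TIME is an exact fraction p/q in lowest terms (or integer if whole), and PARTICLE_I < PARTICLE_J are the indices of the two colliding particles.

Pair (0,1): pos 2,13 vel 0,-1 -> gap=11, closing at 1/unit, collide at t=11
Earliest collision: t=11 between 0 and 1

Answer: 11 0 1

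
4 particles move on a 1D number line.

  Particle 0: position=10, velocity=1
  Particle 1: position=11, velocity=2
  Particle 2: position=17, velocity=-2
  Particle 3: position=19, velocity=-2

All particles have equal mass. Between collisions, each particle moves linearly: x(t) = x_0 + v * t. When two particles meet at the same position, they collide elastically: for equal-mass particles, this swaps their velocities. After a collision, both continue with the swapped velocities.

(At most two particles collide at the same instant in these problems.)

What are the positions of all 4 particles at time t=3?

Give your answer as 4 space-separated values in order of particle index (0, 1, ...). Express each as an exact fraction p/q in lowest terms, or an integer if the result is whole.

Collision at t=3/2: particles 1 and 2 swap velocities; positions: p0=23/2 p1=14 p2=14 p3=16; velocities now: v0=1 v1=-2 v2=2 v3=-2
Collision at t=2: particles 2 and 3 swap velocities; positions: p0=12 p1=13 p2=15 p3=15; velocities now: v0=1 v1=-2 v2=-2 v3=2
Collision at t=7/3: particles 0 and 1 swap velocities; positions: p0=37/3 p1=37/3 p2=43/3 p3=47/3; velocities now: v0=-2 v1=1 v2=-2 v3=2
Collision at t=3: particles 1 and 2 swap velocities; positions: p0=11 p1=13 p2=13 p3=17; velocities now: v0=-2 v1=-2 v2=1 v3=2
Advance to t=3 (no further collisions before then); velocities: v0=-2 v1=-2 v2=1 v3=2; positions = 11 13 13 17

Answer: 11 13 13 17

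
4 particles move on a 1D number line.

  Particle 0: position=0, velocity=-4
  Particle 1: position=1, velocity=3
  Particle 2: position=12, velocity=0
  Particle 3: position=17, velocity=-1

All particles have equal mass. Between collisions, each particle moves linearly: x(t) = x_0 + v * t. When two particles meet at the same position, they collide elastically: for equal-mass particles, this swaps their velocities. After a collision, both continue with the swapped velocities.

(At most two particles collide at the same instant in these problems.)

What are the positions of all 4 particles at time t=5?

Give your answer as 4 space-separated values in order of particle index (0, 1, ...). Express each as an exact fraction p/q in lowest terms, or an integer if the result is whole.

Collision at t=11/3: particles 1 and 2 swap velocities; positions: p0=-44/3 p1=12 p2=12 p3=40/3; velocities now: v0=-4 v1=0 v2=3 v3=-1
Collision at t=4: particles 2 and 3 swap velocities; positions: p0=-16 p1=12 p2=13 p3=13; velocities now: v0=-4 v1=0 v2=-1 v3=3
Collision at t=5: particles 1 and 2 swap velocities; positions: p0=-20 p1=12 p2=12 p3=16; velocities now: v0=-4 v1=-1 v2=0 v3=3
Advance to t=5 (no further collisions before then); velocities: v0=-4 v1=-1 v2=0 v3=3; positions = -20 12 12 16

Answer: -20 12 12 16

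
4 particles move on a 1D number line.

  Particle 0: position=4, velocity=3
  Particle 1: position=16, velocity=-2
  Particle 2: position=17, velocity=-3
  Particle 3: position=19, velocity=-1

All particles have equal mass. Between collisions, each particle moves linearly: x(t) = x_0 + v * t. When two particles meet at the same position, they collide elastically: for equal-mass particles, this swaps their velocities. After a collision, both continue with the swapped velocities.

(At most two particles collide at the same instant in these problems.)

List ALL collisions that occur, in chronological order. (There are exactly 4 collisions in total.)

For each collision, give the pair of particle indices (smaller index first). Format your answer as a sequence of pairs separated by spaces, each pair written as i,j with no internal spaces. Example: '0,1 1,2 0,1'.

Collision at t=1: particles 1 and 2 swap velocities; positions: p0=7 p1=14 p2=14 p3=18; velocities now: v0=3 v1=-3 v2=-2 v3=-1
Collision at t=13/6: particles 0 and 1 swap velocities; positions: p0=21/2 p1=21/2 p2=35/3 p3=101/6; velocities now: v0=-3 v1=3 v2=-2 v3=-1
Collision at t=12/5: particles 1 and 2 swap velocities; positions: p0=49/5 p1=56/5 p2=56/5 p3=83/5; velocities now: v0=-3 v1=-2 v2=3 v3=-1
Collision at t=15/4: particles 2 and 3 swap velocities; positions: p0=23/4 p1=17/2 p2=61/4 p3=61/4; velocities now: v0=-3 v1=-2 v2=-1 v3=3

Answer: 1,2 0,1 1,2 2,3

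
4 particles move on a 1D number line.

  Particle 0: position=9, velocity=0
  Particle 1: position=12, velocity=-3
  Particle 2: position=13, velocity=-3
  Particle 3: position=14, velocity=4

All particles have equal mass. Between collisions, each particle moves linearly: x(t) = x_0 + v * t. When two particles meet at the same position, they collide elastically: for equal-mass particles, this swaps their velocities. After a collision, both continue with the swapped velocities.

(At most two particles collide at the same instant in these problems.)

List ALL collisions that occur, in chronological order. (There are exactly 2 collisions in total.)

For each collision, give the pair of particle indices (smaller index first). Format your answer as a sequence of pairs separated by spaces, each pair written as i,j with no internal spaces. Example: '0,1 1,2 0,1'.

Answer: 0,1 1,2

Derivation:
Collision at t=1: particles 0 and 1 swap velocities; positions: p0=9 p1=9 p2=10 p3=18; velocities now: v0=-3 v1=0 v2=-3 v3=4
Collision at t=4/3: particles 1 and 2 swap velocities; positions: p0=8 p1=9 p2=9 p3=58/3; velocities now: v0=-3 v1=-3 v2=0 v3=4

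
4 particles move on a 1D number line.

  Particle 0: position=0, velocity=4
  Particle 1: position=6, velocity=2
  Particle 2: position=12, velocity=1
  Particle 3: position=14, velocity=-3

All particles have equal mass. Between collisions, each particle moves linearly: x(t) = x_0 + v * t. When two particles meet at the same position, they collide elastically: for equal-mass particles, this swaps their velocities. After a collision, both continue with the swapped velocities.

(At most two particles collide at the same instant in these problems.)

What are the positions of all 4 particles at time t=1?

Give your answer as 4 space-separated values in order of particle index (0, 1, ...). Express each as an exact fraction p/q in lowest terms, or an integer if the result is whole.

Answer: 4 8 11 13

Derivation:
Collision at t=1/2: particles 2 and 3 swap velocities; positions: p0=2 p1=7 p2=25/2 p3=25/2; velocities now: v0=4 v1=2 v2=-3 v3=1
Advance to t=1 (no further collisions before then); velocities: v0=4 v1=2 v2=-3 v3=1; positions = 4 8 11 13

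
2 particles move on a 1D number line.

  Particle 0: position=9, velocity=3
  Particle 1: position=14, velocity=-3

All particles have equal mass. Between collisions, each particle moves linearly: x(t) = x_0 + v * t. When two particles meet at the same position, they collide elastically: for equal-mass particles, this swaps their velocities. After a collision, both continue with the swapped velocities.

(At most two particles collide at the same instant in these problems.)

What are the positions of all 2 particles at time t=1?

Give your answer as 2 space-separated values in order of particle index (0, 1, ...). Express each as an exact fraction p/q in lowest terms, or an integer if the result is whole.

Answer: 11 12

Derivation:
Collision at t=5/6: particles 0 and 1 swap velocities; positions: p0=23/2 p1=23/2; velocities now: v0=-3 v1=3
Advance to t=1 (no further collisions before then); velocities: v0=-3 v1=3; positions = 11 12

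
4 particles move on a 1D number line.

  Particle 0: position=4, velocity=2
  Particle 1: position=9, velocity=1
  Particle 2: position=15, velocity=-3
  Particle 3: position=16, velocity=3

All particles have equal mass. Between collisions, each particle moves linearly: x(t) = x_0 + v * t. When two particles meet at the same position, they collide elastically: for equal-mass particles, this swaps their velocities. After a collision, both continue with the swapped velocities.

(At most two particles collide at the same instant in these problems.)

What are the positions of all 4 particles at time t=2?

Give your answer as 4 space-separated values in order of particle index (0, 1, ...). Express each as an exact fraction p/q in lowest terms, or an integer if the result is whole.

Collision at t=3/2: particles 1 and 2 swap velocities; positions: p0=7 p1=21/2 p2=21/2 p3=41/2; velocities now: v0=2 v1=-3 v2=1 v3=3
Advance to t=2 (no further collisions before then); velocities: v0=2 v1=-3 v2=1 v3=3; positions = 8 9 11 22

Answer: 8 9 11 22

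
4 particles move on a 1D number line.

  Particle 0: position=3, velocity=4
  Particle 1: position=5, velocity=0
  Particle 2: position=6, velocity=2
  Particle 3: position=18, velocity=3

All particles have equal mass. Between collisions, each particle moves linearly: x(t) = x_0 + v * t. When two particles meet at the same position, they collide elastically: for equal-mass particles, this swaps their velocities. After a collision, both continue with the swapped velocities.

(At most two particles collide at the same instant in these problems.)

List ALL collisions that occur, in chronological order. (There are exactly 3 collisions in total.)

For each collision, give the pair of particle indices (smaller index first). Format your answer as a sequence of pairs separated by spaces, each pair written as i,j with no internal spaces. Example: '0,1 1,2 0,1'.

Collision at t=1/2: particles 0 and 1 swap velocities; positions: p0=5 p1=5 p2=7 p3=39/2; velocities now: v0=0 v1=4 v2=2 v3=3
Collision at t=3/2: particles 1 and 2 swap velocities; positions: p0=5 p1=9 p2=9 p3=45/2; velocities now: v0=0 v1=2 v2=4 v3=3
Collision at t=15: particles 2 and 3 swap velocities; positions: p0=5 p1=36 p2=63 p3=63; velocities now: v0=0 v1=2 v2=3 v3=4

Answer: 0,1 1,2 2,3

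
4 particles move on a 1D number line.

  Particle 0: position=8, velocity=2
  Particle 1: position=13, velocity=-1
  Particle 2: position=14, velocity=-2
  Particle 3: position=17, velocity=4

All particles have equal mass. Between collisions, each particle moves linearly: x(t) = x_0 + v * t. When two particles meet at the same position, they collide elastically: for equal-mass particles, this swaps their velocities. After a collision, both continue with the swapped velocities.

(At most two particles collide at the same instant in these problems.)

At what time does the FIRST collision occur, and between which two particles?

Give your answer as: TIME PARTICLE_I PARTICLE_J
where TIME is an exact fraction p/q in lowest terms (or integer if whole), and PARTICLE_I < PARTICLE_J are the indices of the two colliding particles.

Answer: 1 1 2

Derivation:
Pair (0,1): pos 8,13 vel 2,-1 -> gap=5, closing at 3/unit, collide at t=5/3
Pair (1,2): pos 13,14 vel -1,-2 -> gap=1, closing at 1/unit, collide at t=1
Pair (2,3): pos 14,17 vel -2,4 -> not approaching (rel speed -6 <= 0)
Earliest collision: t=1 between 1 and 2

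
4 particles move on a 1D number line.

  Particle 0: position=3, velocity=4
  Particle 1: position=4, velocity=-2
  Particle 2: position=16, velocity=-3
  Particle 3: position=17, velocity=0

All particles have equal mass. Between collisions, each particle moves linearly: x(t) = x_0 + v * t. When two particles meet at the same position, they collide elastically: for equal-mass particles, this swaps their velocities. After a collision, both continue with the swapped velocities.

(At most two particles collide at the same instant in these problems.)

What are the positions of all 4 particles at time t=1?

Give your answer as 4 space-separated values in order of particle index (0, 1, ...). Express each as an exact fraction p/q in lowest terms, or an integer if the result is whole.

Answer: 2 7 13 17

Derivation:
Collision at t=1/6: particles 0 and 1 swap velocities; positions: p0=11/3 p1=11/3 p2=31/2 p3=17; velocities now: v0=-2 v1=4 v2=-3 v3=0
Advance to t=1 (no further collisions before then); velocities: v0=-2 v1=4 v2=-3 v3=0; positions = 2 7 13 17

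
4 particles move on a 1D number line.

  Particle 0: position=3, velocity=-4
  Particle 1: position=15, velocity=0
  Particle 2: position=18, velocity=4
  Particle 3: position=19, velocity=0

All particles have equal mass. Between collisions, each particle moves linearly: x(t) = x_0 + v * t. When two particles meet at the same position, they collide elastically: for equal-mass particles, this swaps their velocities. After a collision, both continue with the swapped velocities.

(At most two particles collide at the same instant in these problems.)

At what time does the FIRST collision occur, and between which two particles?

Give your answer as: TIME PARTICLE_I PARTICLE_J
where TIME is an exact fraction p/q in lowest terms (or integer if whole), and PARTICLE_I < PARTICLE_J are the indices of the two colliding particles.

Answer: 1/4 2 3

Derivation:
Pair (0,1): pos 3,15 vel -4,0 -> not approaching (rel speed -4 <= 0)
Pair (1,2): pos 15,18 vel 0,4 -> not approaching (rel speed -4 <= 0)
Pair (2,3): pos 18,19 vel 4,0 -> gap=1, closing at 4/unit, collide at t=1/4
Earliest collision: t=1/4 between 2 and 3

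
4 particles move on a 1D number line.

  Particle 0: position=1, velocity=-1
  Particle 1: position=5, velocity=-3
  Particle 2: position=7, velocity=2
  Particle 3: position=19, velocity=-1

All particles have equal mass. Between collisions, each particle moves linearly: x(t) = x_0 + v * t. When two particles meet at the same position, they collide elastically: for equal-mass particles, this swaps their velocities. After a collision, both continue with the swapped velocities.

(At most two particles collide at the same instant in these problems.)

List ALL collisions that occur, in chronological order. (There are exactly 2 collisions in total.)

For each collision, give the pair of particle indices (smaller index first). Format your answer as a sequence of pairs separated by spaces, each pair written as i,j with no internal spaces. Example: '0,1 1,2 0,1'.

Collision at t=2: particles 0 and 1 swap velocities; positions: p0=-1 p1=-1 p2=11 p3=17; velocities now: v0=-3 v1=-1 v2=2 v3=-1
Collision at t=4: particles 2 and 3 swap velocities; positions: p0=-7 p1=-3 p2=15 p3=15; velocities now: v0=-3 v1=-1 v2=-1 v3=2

Answer: 0,1 2,3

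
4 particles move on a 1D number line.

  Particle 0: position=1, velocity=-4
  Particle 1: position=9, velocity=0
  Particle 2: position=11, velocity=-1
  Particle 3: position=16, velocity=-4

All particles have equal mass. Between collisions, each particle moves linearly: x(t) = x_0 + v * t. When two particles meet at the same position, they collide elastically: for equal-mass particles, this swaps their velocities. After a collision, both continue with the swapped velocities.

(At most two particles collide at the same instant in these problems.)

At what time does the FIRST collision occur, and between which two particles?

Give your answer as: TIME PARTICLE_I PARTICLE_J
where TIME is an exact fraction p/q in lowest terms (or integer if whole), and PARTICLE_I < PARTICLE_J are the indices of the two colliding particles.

Pair (0,1): pos 1,9 vel -4,0 -> not approaching (rel speed -4 <= 0)
Pair (1,2): pos 9,11 vel 0,-1 -> gap=2, closing at 1/unit, collide at t=2
Pair (2,3): pos 11,16 vel -1,-4 -> gap=5, closing at 3/unit, collide at t=5/3
Earliest collision: t=5/3 between 2 and 3

Answer: 5/3 2 3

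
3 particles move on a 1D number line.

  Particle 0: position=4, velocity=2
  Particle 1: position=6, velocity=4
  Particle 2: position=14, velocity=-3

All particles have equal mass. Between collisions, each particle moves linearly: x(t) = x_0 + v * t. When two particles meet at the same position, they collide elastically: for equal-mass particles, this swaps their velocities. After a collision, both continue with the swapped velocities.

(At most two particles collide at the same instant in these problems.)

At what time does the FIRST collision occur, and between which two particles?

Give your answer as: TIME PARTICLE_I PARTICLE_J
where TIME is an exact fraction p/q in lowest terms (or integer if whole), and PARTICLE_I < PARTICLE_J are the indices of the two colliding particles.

Pair (0,1): pos 4,6 vel 2,4 -> not approaching (rel speed -2 <= 0)
Pair (1,2): pos 6,14 vel 4,-3 -> gap=8, closing at 7/unit, collide at t=8/7
Earliest collision: t=8/7 between 1 and 2

Answer: 8/7 1 2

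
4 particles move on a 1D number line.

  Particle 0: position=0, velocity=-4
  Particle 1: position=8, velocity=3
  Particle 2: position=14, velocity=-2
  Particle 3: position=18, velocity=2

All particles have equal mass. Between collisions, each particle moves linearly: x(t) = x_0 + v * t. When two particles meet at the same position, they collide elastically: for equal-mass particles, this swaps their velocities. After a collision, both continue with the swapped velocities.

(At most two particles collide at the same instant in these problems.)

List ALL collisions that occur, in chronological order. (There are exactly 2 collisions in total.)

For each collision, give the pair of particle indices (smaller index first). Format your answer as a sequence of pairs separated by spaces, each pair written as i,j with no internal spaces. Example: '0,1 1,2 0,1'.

Collision at t=6/5: particles 1 and 2 swap velocities; positions: p0=-24/5 p1=58/5 p2=58/5 p3=102/5; velocities now: v0=-4 v1=-2 v2=3 v3=2
Collision at t=10: particles 2 and 3 swap velocities; positions: p0=-40 p1=-6 p2=38 p3=38; velocities now: v0=-4 v1=-2 v2=2 v3=3

Answer: 1,2 2,3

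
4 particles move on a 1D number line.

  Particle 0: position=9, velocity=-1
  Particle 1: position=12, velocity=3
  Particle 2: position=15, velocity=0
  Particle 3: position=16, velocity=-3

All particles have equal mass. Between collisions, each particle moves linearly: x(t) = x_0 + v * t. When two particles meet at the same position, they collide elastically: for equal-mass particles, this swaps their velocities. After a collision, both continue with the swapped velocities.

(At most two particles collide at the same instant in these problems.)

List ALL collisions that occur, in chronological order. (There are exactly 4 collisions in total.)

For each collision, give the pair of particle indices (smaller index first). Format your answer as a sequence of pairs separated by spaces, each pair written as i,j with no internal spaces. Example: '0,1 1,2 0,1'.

Collision at t=1/3: particles 2 and 3 swap velocities; positions: p0=26/3 p1=13 p2=15 p3=15; velocities now: v0=-1 v1=3 v2=-3 v3=0
Collision at t=2/3: particles 1 and 2 swap velocities; positions: p0=25/3 p1=14 p2=14 p3=15; velocities now: v0=-1 v1=-3 v2=3 v3=0
Collision at t=1: particles 2 and 3 swap velocities; positions: p0=8 p1=13 p2=15 p3=15; velocities now: v0=-1 v1=-3 v2=0 v3=3
Collision at t=7/2: particles 0 and 1 swap velocities; positions: p0=11/2 p1=11/2 p2=15 p3=45/2; velocities now: v0=-3 v1=-1 v2=0 v3=3

Answer: 2,3 1,2 2,3 0,1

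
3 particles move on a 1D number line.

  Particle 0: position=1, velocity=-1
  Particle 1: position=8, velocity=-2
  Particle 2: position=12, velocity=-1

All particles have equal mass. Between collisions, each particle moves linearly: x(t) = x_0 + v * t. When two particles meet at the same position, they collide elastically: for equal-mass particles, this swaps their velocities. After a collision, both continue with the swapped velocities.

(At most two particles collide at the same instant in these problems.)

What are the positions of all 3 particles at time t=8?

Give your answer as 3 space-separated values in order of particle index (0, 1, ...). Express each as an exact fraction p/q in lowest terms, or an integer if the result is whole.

Answer: -8 -7 4

Derivation:
Collision at t=7: particles 0 and 1 swap velocities; positions: p0=-6 p1=-6 p2=5; velocities now: v0=-2 v1=-1 v2=-1
Advance to t=8 (no further collisions before then); velocities: v0=-2 v1=-1 v2=-1; positions = -8 -7 4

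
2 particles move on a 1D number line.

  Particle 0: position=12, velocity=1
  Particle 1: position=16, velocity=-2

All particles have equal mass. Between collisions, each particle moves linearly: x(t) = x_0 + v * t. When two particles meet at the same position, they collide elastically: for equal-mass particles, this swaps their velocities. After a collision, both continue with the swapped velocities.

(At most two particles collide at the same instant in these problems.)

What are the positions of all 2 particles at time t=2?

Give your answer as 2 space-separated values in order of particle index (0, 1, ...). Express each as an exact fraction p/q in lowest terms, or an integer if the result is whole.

Answer: 12 14

Derivation:
Collision at t=4/3: particles 0 and 1 swap velocities; positions: p0=40/3 p1=40/3; velocities now: v0=-2 v1=1
Advance to t=2 (no further collisions before then); velocities: v0=-2 v1=1; positions = 12 14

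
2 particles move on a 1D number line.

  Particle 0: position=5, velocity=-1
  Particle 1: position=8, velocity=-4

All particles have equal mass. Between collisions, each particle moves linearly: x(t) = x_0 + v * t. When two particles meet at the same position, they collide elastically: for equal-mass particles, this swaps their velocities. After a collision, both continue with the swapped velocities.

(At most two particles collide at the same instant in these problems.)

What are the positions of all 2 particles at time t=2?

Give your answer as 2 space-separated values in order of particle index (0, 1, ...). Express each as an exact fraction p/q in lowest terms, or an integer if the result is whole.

Collision at t=1: particles 0 and 1 swap velocities; positions: p0=4 p1=4; velocities now: v0=-4 v1=-1
Advance to t=2 (no further collisions before then); velocities: v0=-4 v1=-1; positions = 0 3

Answer: 0 3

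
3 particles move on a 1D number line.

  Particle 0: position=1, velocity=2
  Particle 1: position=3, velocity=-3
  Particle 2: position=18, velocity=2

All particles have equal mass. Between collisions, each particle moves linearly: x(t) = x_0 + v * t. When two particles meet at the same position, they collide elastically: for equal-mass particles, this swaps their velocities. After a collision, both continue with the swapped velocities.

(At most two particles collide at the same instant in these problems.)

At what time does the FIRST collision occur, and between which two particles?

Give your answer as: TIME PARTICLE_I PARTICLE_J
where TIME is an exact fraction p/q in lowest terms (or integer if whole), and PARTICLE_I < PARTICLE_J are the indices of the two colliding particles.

Answer: 2/5 0 1

Derivation:
Pair (0,1): pos 1,3 vel 2,-3 -> gap=2, closing at 5/unit, collide at t=2/5
Pair (1,2): pos 3,18 vel -3,2 -> not approaching (rel speed -5 <= 0)
Earliest collision: t=2/5 between 0 and 1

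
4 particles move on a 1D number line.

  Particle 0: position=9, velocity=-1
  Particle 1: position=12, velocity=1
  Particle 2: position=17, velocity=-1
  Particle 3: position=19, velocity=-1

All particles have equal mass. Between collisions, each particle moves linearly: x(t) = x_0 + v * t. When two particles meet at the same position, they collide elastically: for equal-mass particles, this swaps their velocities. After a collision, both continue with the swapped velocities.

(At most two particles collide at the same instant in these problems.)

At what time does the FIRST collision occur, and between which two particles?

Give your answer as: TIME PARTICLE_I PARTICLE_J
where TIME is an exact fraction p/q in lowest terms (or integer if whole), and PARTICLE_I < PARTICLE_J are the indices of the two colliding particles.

Pair (0,1): pos 9,12 vel -1,1 -> not approaching (rel speed -2 <= 0)
Pair (1,2): pos 12,17 vel 1,-1 -> gap=5, closing at 2/unit, collide at t=5/2
Pair (2,3): pos 17,19 vel -1,-1 -> not approaching (rel speed 0 <= 0)
Earliest collision: t=5/2 between 1 and 2

Answer: 5/2 1 2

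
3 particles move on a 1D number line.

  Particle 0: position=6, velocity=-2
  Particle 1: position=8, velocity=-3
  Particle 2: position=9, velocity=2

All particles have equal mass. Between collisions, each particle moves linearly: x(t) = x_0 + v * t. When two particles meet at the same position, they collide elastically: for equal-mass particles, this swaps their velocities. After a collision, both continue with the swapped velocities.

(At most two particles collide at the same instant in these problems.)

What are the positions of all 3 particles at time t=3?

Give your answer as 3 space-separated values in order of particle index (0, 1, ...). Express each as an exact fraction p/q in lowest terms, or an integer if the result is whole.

Answer: -1 0 15

Derivation:
Collision at t=2: particles 0 and 1 swap velocities; positions: p0=2 p1=2 p2=13; velocities now: v0=-3 v1=-2 v2=2
Advance to t=3 (no further collisions before then); velocities: v0=-3 v1=-2 v2=2; positions = -1 0 15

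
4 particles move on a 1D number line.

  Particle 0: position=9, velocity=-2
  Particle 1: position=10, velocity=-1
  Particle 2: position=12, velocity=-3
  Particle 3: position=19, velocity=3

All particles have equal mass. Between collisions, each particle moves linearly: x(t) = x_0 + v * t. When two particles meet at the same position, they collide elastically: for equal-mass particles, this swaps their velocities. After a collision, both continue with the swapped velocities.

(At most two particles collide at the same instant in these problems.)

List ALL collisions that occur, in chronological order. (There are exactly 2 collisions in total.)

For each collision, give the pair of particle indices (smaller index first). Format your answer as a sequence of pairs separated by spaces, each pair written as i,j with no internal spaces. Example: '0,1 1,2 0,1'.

Answer: 1,2 0,1

Derivation:
Collision at t=1: particles 1 and 2 swap velocities; positions: p0=7 p1=9 p2=9 p3=22; velocities now: v0=-2 v1=-3 v2=-1 v3=3
Collision at t=3: particles 0 and 1 swap velocities; positions: p0=3 p1=3 p2=7 p3=28; velocities now: v0=-3 v1=-2 v2=-1 v3=3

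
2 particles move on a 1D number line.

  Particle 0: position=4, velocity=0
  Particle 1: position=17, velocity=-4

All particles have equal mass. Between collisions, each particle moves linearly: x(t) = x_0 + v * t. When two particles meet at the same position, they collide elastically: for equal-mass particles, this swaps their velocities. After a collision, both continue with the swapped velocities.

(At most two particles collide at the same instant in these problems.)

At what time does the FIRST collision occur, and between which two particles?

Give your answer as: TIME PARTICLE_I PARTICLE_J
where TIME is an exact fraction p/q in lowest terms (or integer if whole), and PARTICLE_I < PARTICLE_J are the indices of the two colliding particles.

Answer: 13/4 0 1

Derivation:
Pair (0,1): pos 4,17 vel 0,-4 -> gap=13, closing at 4/unit, collide at t=13/4
Earliest collision: t=13/4 between 0 and 1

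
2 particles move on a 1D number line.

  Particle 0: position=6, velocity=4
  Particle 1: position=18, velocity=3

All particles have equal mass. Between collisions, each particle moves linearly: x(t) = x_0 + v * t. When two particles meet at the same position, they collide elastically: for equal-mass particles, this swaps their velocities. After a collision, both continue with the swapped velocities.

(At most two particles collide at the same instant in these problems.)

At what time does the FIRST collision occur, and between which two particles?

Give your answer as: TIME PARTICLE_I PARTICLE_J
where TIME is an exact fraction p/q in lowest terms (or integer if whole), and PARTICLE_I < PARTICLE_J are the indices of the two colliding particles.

Pair (0,1): pos 6,18 vel 4,3 -> gap=12, closing at 1/unit, collide at t=12
Earliest collision: t=12 between 0 and 1

Answer: 12 0 1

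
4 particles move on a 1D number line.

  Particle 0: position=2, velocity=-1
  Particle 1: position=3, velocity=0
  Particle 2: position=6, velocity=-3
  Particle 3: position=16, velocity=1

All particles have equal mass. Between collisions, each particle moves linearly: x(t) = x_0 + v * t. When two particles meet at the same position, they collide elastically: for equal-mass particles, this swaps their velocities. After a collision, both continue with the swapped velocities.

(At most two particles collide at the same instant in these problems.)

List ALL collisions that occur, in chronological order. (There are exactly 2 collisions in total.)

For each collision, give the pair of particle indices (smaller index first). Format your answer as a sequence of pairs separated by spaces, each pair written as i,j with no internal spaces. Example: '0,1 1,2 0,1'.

Collision at t=1: particles 1 and 2 swap velocities; positions: p0=1 p1=3 p2=3 p3=17; velocities now: v0=-1 v1=-3 v2=0 v3=1
Collision at t=2: particles 0 and 1 swap velocities; positions: p0=0 p1=0 p2=3 p3=18; velocities now: v0=-3 v1=-1 v2=0 v3=1

Answer: 1,2 0,1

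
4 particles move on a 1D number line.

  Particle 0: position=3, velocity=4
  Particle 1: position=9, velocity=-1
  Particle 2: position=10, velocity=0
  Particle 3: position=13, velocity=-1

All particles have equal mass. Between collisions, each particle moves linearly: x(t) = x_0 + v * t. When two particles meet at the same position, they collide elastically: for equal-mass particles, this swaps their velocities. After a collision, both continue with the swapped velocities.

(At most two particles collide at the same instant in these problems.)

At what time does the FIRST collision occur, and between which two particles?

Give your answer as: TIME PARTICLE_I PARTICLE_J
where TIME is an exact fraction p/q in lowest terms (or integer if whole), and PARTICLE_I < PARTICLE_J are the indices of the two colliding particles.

Answer: 6/5 0 1

Derivation:
Pair (0,1): pos 3,9 vel 4,-1 -> gap=6, closing at 5/unit, collide at t=6/5
Pair (1,2): pos 9,10 vel -1,0 -> not approaching (rel speed -1 <= 0)
Pair (2,3): pos 10,13 vel 0,-1 -> gap=3, closing at 1/unit, collide at t=3
Earliest collision: t=6/5 between 0 and 1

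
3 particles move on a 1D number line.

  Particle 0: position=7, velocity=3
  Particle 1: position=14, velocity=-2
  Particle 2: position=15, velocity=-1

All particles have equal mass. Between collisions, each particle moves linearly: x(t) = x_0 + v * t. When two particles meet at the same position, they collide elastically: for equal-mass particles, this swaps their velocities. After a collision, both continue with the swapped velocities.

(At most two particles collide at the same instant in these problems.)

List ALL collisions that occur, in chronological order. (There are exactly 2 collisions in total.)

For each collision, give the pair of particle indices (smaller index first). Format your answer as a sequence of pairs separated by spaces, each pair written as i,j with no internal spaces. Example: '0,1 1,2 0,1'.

Collision at t=7/5: particles 0 and 1 swap velocities; positions: p0=56/5 p1=56/5 p2=68/5; velocities now: v0=-2 v1=3 v2=-1
Collision at t=2: particles 1 and 2 swap velocities; positions: p0=10 p1=13 p2=13; velocities now: v0=-2 v1=-1 v2=3

Answer: 0,1 1,2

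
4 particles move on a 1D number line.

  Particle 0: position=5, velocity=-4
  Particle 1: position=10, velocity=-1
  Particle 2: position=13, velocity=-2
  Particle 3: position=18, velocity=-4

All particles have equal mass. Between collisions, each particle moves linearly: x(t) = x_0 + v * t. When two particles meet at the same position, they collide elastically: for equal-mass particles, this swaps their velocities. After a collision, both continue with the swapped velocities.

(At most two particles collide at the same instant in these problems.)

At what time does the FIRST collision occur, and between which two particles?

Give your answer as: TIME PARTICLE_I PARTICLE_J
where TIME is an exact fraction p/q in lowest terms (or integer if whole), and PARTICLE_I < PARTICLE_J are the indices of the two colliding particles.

Pair (0,1): pos 5,10 vel -4,-1 -> not approaching (rel speed -3 <= 0)
Pair (1,2): pos 10,13 vel -1,-2 -> gap=3, closing at 1/unit, collide at t=3
Pair (2,3): pos 13,18 vel -2,-4 -> gap=5, closing at 2/unit, collide at t=5/2
Earliest collision: t=5/2 between 2 and 3

Answer: 5/2 2 3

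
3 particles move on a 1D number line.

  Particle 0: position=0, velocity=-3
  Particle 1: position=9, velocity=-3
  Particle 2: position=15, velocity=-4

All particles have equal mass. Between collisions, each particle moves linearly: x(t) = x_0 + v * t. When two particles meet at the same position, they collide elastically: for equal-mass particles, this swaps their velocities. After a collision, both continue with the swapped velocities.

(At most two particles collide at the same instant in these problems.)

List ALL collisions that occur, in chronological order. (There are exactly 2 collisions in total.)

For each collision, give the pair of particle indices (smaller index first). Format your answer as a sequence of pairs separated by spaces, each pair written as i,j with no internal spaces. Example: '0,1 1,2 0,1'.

Collision at t=6: particles 1 and 2 swap velocities; positions: p0=-18 p1=-9 p2=-9; velocities now: v0=-3 v1=-4 v2=-3
Collision at t=15: particles 0 and 1 swap velocities; positions: p0=-45 p1=-45 p2=-36; velocities now: v0=-4 v1=-3 v2=-3

Answer: 1,2 0,1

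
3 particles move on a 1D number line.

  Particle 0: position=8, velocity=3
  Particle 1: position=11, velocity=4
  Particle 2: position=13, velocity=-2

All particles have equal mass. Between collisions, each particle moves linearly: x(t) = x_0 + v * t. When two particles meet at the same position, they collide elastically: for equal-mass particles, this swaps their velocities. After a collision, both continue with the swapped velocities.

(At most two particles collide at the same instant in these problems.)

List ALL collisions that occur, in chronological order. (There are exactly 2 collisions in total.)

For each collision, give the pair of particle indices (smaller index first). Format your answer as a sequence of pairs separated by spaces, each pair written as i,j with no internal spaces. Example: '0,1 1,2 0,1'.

Answer: 1,2 0,1

Derivation:
Collision at t=1/3: particles 1 and 2 swap velocities; positions: p0=9 p1=37/3 p2=37/3; velocities now: v0=3 v1=-2 v2=4
Collision at t=1: particles 0 and 1 swap velocities; positions: p0=11 p1=11 p2=15; velocities now: v0=-2 v1=3 v2=4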